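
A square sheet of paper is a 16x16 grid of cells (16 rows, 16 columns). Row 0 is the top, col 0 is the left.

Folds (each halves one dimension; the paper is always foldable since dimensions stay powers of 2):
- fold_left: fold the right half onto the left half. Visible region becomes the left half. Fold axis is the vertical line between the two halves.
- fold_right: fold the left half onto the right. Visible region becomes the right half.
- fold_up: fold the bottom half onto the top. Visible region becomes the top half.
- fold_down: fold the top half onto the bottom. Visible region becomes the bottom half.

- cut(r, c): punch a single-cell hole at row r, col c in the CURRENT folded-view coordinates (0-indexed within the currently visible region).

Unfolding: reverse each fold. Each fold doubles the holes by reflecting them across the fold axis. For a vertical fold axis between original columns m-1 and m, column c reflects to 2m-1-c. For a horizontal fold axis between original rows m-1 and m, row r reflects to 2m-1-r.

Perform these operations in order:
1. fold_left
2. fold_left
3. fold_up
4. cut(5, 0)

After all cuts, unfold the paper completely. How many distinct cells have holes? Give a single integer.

Op 1 fold_left: fold axis v@8; visible region now rows[0,16) x cols[0,8) = 16x8
Op 2 fold_left: fold axis v@4; visible region now rows[0,16) x cols[0,4) = 16x4
Op 3 fold_up: fold axis h@8; visible region now rows[0,8) x cols[0,4) = 8x4
Op 4 cut(5, 0): punch at orig (5,0); cuts so far [(5, 0)]; region rows[0,8) x cols[0,4) = 8x4
Unfold 1 (reflect across h@8): 2 holes -> [(5, 0), (10, 0)]
Unfold 2 (reflect across v@4): 4 holes -> [(5, 0), (5, 7), (10, 0), (10, 7)]
Unfold 3 (reflect across v@8): 8 holes -> [(5, 0), (5, 7), (5, 8), (5, 15), (10, 0), (10, 7), (10, 8), (10, 15)]

Answer: 8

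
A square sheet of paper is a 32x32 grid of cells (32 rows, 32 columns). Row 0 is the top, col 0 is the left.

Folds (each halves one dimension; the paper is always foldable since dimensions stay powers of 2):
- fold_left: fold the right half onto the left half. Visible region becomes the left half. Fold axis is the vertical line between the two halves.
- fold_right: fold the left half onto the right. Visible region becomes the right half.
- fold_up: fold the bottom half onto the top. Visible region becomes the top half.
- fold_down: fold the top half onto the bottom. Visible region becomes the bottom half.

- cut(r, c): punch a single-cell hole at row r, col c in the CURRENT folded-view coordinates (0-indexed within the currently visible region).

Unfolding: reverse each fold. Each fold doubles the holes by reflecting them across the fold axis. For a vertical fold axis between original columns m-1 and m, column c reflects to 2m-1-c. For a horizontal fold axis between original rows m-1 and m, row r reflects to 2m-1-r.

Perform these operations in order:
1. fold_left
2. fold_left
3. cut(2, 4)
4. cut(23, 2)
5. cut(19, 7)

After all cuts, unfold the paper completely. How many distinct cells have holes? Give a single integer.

Answer: 12

Derivation:
Op 1 fold_left: fold axis v@16; visible region now rows[0,32) x cols[0,16) = 32x16
Op 2 fold_left: fold axis v@8; visible region now rows[0,32) x cols[0,8) = 32x8
Op 3 cut(2, 4): punch at orig (2,4); cuts so far [(2, 4)]; region rows[0,32) x cols[0,8) = 32x8
Op 4 cut(23, 2): punch at orig (23,2); cuts so far [(2, 4), (23, 2)]; region rows[0,32) x cols[0,8) = 32x8
Op 5 cut(19, 7): punch at orig (19,7); cuts so far [(2, 4), (19, 7), (23, 2)]; region rows[0,32) x cols[0,8) = 32x8
Unfold 1 (reflect across v@8): 6 holes -> [(2, 4), (2, 11), (19, 7), (19, 8), (23, 2), (23, 13)]
Unfold 2 (reflect across v@16): 12 holes -> [(2, 4), (2, 11), (2, 20), (2, 27), (19, 7), (19, 8), (19, 23), (19, 24), (23, 2), (23, 13), (23, 18), (23, 29)]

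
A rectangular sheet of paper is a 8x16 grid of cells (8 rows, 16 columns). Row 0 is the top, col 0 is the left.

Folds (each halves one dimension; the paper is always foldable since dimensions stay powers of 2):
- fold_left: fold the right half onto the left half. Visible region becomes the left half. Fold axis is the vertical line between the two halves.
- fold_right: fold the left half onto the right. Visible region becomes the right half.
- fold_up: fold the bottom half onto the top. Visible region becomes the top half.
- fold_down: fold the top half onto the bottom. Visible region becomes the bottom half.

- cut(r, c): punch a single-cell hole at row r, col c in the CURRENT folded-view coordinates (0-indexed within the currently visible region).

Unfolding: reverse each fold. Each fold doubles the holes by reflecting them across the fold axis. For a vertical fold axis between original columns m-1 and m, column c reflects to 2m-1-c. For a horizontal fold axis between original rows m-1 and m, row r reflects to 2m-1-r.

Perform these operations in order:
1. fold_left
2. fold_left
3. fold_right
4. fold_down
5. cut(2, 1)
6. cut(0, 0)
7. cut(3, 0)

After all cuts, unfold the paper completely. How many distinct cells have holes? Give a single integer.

Op 1 fold_left: fold axis v@8; visible region now rows[0,8) x cols[0,8) = 8x8
Op 2 fold_left: fold axis v@4; visible region now rows[0,8) x cols[0,4) = 8x4
Op 3 fold_right: fold axis v@2; visible region now rows[0,8) x cols[2,4) = 8x2
Op 4 fold_down: fold axis h@4; visible region now rows[4,8) x cols[2,4) = 4x2
Op 5 cut(2, 1): punch at orig (6,3); cuts so far [(6, 3)]; region rows[4,8) x cols[2,4) = 4x2
Op 6 cut(0, 0): punch at orig (4,2); cuts so far [(4, 2), (6, 3)]; region rows[4,8) x cols[2,4) = 4x2
Op 7 cut(3, 0): punch at orig (7,2); cuts so far [(4, 2), (6, 3), (7, 2)]; region rows[4,8) x cols[2,4) = 4x2
Unfold 1 (reflect across h@4): 6 holes -> [(0, 2), (1, 3), (3, 2), (4, 2), (6, 3), (7, 2)]
Unfold 2 (reflect across v@2): 12 holes -> [(0, 1), (0, 2), (1, 0), (1, 3), (3, 1), (3, 2), (4, 1), (4, 2), (6, 0), (6, 3), (7, 1), (7, 2)]
Unfold 3 (reflect across v@4): 24 holes -> [(0, 1), (0, 2), (0, 5), (0, 6), (1, 0), (1, 3), (1, 4), (1, 7), (3, 1), (3, 2), (3, 5), (3, 6), (4, 1), (4, 2), (4, 5), (4, 6), (6, 0), (6, 3), (6, 4), (6, 7), (7, 1), (7, 2), (7, 5), (7, 6)]
Unfold 4 (reflect across v@8): 48 holes -> [(0, 1), (0, 2), (0, 5), (0, 6), (0, 9), (0, 10), (0, 13), (0, 14), (1, 0), (1, 3), (1, 4), (1, 7), (1, 8), (1, 11), (1, 12), (1, 15), (3, 1), (3, 2), (3, 5), (3, 6), (3, 9), (3, 10), (3, 13), (3, 14), (4, 1), (4, 2), (4, 5), (4, 6), (4, 9), (4, 10), (4, 13), (4, 14), (6, 0), (6, 3), (6, 4), (6, 7), (6, 8), (6, 11), (6, 12), (6, 15), (7, 1), (7, 2), (7, 5), (7, 6), (7, 9), (7, 10), (7, 13), (7, 14)]

Answer: 48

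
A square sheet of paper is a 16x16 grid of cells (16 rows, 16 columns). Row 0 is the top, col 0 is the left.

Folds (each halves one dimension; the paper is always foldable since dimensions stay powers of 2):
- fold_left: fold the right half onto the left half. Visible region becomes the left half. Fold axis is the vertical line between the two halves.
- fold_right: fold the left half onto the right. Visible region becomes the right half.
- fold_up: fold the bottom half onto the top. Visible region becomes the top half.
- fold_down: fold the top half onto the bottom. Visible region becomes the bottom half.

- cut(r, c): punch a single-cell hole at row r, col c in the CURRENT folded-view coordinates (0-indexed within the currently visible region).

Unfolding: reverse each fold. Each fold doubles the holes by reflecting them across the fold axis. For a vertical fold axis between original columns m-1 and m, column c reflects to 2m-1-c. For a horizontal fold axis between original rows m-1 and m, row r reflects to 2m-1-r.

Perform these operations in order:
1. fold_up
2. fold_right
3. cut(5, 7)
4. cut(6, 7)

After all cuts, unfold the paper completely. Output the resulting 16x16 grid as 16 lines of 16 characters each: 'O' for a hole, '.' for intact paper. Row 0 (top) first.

Op 1 fold_up: fold axis h@8; visible region now rows[0,8) x cols[0,16) = 8x16
Op 2 fold_right: fold axis v@8; visible region now rows[0,8) x cols[8,16) = 8x8
Op 3 cut(5, 7): punch at orig (5,15); cuts so far [(5, 15)]; region rows[0,8) x cols[8,16) = 8x8
Op 4 cut(6, 7): punch at orig (6,15); cuts so far [(5, 15), (6, 15)]; region rows[0,8) x cols[8,16) = 8x8
Unfold 1 (reflect across v@8): 4 holes -> [(5, 0), (5, 15), (6, 0), (6, 15)]
Unfold 2 (reflect across h@8): 8 holes -> [(5, 0), (5, 15), (6, 0), (6, 15), (9, 0), (9, 15), (10, 0), (10, 15)]

Answer: ................
................
................
................
................
O..............O
O..............O
................
................
O..............O
O..............O
................
................
................
................
................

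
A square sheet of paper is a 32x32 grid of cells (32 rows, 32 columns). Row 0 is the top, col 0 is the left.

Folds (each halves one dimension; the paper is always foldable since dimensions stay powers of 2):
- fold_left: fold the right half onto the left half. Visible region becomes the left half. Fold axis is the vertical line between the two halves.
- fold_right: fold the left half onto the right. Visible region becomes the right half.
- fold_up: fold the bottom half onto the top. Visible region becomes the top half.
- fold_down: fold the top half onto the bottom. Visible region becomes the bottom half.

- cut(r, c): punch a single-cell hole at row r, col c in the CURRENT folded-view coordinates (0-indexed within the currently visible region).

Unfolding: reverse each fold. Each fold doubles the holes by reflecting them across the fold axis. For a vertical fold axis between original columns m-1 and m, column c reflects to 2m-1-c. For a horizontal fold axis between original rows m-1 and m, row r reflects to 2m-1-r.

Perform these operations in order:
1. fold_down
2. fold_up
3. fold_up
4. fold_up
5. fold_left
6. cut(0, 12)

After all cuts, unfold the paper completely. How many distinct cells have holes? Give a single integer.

Answer: 32

Derivation:
Op 1 fold_down: fold axis h@16; visible region now rows[16,32) x cols[0,32) = 16x32
Op 2 fold_up: fold axis h@24; visible region now rows[16,24) x cols[0,32) = 8x32
Op 3 fold_up: fold axis h@20; visible region now rows[16,20) x cols[0,32) = 4x32
Op 4 fold_up: fold axis h@18; visible region now rows[16,18) x cols[0,32) = 2x32
Op 5 fold_left: fold axis v@16; visible region now rows[16,18) x cols[0,16) = 2x16
Op 6 cut(0, 12): punch at orig (16,12); cuts so far [(16, 12)]; region rows[16,18) x cols[0,16) = 2x16
Unfold 1 (reflect across v@16): 2 holes -> [(16, 12), (16, 19)]
Unfold 2 (reflect across h@18): 4 holes -> [(16, 12), (16, 19), (19, 12), (19, 19)]
Unfold 3 (reflect across h@20): 8 holes -> [(16, 12), (16, 19), (19, 12), (19, 19), (20, 12), (20, 19), (23, 12), (23, 19)]
Unfold 4 (reflect across h@24): 16 holes -> [(16, 12), (16, 19), (19, 12), (19, 19), (20, 12), (20, 19), (23, 12), (23, 19), (24, 12), (24, 19), (27, 12), (27, 19), (28, 12), (28, 19), (31, 12), (31, 19)]
Unfold 5 (reflect across h@16): 32 holes -> [(0, 12), (0, 19), (3, 12), (3, 19), (4, 12), (4, 19), (7, 12), (7, 19), (8, 12), (8, 19), (11, 12), (11, 19), (12, 12), (12, 19), (15, 12), (15, 19), (16, 12), (16, 19), (19, 12), (19, 19), (20, 12), (20, 19), (23, 12), (23, 19), (24, 12), (24, 19), (27, 12), (27, 19), (28, 12), (28, 19), (31, 12), (31, 19)]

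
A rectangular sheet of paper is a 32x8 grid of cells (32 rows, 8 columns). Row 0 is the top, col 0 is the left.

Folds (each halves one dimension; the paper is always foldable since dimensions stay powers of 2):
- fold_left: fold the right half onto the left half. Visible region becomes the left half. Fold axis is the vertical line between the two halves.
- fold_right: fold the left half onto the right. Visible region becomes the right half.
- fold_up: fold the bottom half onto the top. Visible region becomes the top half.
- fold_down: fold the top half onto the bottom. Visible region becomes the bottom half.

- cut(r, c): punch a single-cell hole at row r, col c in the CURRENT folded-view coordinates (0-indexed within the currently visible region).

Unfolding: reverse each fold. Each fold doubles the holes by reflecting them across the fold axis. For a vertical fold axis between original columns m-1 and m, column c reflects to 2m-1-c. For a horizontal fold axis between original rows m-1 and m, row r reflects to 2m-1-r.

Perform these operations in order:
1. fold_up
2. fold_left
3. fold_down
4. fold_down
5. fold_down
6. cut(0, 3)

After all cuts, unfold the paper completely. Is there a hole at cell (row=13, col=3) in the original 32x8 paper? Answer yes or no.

Op 1 fold_up: fold axis h@16; visible region now rows[0,16) x cols[0,8) = 16x8
Op 2 fold_left: fold axis v@4; visible region now rows[0,16) x cols[0,4) = 16x4
Op 3 fold_down: fold axis h@8; visible region now rows[8,16) x cols[0,4) = 8x4
Op 4 fold_down: fold axis h@12; visible region now rows[12,16) x cols[0,4) = 4x4
Op 5 fold_down: fold axis h@14; visible region now rows[14,16) x cols[0,4) = 2x4
Op 6 cut(0, 3): punch at orig (14,3); cuts so far [(14, 3)]; region rows[14,16) x cols[0,4) = 2x4
Unfold 1 (reflect across h@14): 2 holes -> [(13, 3), (14, 3)]
Unfold 2 (reflect across h@12): 4 holes -> [(9, 3), (10, 3), (13, 3), (14, 3)]
Unfold 3 (reflect across h@8): 8 holes -> [(1, 3), (2, 3), (5, 3), (6, 3), (9, 3), (10, 3), (13, 3), (14, 3)]
Unfold 4 (reflect across v@4): 16 holes -> [(1, 3), (1, 4), (2, 3), (2, 4), (5, 3), (5, 4), (6, 3), (6, 4), (9, 3), (9, 4), (10, 3), (10, 4), (13, 3), (13, 4), (14, 3), (14, 4)]
Unfold 5 (reflect across h@16): 32 holes -> [(1, 3), (1, 4), (2, 3), (2, 4), (5, 3), (5, 4), (6, 3), (6, 4), (9, 3), (9, 4), (10, 3), (10, 4), (13, 3), (13, 4), (14, 3), (14, 4), (17, 3), (17, 4), (18, 3), (18, 4), (21, 3), (21, 4), (22, 3), (22, 4), (25, 3), (25, 4), (26, 3), (26, 4), (29, 3), (29, 4), (30, 3), (30, 4)]
Holes: [(1, 3), (1, 4), (2, 3), (2, 4), (5, 3), (5, 4), (6, 3), (6, 4), (9, 3), (9, 4), (10, 3), (10, 4), (13, 3), (13, 4), (14, 3), (14, 4), (17, 3), (17, 4), (18, 3), (18, 4), (21, 3), (21, 4), (22, 3), (22, 4), (25, 3), (25, 4), (26, 3), (26, 4), (29, 3), (29, 4), (30, 3), (30, 4)]

Answer: yes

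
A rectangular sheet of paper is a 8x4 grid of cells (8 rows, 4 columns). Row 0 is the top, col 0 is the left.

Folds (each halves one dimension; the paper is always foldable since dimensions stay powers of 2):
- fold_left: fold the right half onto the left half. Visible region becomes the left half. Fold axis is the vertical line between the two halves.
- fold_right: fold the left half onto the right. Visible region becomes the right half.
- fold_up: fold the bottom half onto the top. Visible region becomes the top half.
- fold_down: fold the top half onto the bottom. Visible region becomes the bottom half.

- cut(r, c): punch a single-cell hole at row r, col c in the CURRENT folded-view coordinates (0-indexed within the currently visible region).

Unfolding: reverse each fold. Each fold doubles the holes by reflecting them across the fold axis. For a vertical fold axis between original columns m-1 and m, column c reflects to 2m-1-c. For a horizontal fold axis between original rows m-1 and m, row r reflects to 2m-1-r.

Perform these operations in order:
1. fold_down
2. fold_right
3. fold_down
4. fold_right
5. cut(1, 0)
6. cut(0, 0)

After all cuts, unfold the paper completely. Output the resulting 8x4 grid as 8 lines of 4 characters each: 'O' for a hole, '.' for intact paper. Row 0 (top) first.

Op 1 fold_down: fold axis h@4; visible region now rows[4,8) x cols[0,4) = 4x4
Op 2 fold_right: fold axis v@2; visible region now rows[4,8) x cols[2,4) = 4x2
Op 3 fold_down: fold axis h@6; visible region now rows[6,8) x cols[2,4) = 2x2
Op 4 fold_right: fold axis v@3; visible region now rows[6,8) x cols[3,4) = 2x1
Op 5 cut(1, 0): punch at orig (7,3); cuts so far [(7, 3)]; region rows[6,8) x cols[3,4) = 2x1
Op 6 cut(0, 0): punch at orig (6,3); cuts so far [(6, 3), (7, 3)]; region rows[6,8) x cols[3,4) = 2x1
Unfold 1 (reflect across v@3): 4 holes -> [(6, 2), (6, 3), (7, 2), (7, 3)]
Unfold 2 (reflect across h@6): 8 holes -> [(4, 2), (4, 3), (5, 2), (5, 3), (6, 2), (6, 3), (7, 2), (7, 3)]
Unfold 3 (reflect across v@2): 16 holes -> [(4, 0), (4, 1), (4, 2), (4, 3), (5, 0), (5, 1), (5, 2), (5, 3), (6, 0), (6, 1), (6, 2), (6, 3), (7, 0), (7, 1), (7, 2), (7, 3)]
Unfold 4 (reflect across h@4): 32 holes -> [(0, 0), (0, 1), (0, 2), (0, 3), (1, 0), (1, 1), (1, 2), (1, 3), (2, 0), (2, 1), (2, 2), (2, 3), (3, 0), (3, 1), (3, 2), (3, 3), (4, 0), (4, 1), (4, 2), (4, 3), (5, 0), (5, 1), (5, 2), (5, 3), (6, 0), (6, 1), (6, 2), (6, 3), (7, 0), (7, 1), (7, 2), (7, 3)]

Answer: OOOO
OOOO
OOOO
OOOO
OOOO
OOOO
OOOO
OOOO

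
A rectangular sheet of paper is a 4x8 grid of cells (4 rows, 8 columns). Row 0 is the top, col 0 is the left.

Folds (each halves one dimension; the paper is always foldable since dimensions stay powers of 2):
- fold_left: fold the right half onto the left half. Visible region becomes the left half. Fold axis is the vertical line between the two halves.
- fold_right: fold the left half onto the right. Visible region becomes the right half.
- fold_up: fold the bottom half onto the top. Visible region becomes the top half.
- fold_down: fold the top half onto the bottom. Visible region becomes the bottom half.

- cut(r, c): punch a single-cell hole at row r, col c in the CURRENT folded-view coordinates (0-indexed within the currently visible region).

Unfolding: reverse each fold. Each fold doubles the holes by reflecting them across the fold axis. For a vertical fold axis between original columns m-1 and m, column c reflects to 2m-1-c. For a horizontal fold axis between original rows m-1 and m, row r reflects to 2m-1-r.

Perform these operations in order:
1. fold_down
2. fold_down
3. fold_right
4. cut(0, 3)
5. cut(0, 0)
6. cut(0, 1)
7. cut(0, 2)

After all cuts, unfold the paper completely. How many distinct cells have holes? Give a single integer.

Op 1 fold_down: fold axis h@2; visible region now rows[2,4) x cols[0,8) = 2x8
Op 2 fold_down: fold axis h@3; visible region now rows[3,4) x cols[0,8) = 1x8
Op 3 fold_right: fold axis v@4; visible region now rows[3,4) x cols[4,8) = 1x4
Op 4 cut(0, 3): punch at orig (3,7); cuts so far [(3, 7)]; region rows[3,4) x cols[4,8) = 1x4
Op 5 cut(0, 0): punch at orig (3,4); cuts so far [(3, 4), (3, 7)]; region rows[3,4) x cols[4,8) = 1x4
Op 6 cut(0, 1): punch at orig (3,5); cuts so far [(3, 4), (3, 5), (3, 7)]; region rows[3,4) x cols[4,8) = 1x4
Op 7 cut(0, 2): punch at orig (3,6); cuts so far [(3, 4), (3, 5), (3, 6), (3, 7)]; region rows[3,4) x cols[4,8) = 1x4
Unfold 1 (reflect across v@4): 8 holes -> [(3, 0), (3, 1), (3, 2), (3, 3), (3, 4), (3, 5), (3, 6), (3, 7)]
Unfold 2 (reflect across h@3): 16 holes -> [(2, 0), (2, 1), (2, 2), (2, 3), (2, 4), (2, 5), (2, 6), (2, 7), (3, 0), (3, 1), (3, 2), (3, 3), (3, 4), (3, 5), (3, 6), (3, 7)]
Unfold 3 (reflect across h@2): 32 holes -> [(0, 0), (0, 1), (0, 2), (0, 3), (0, 4), (0, 5), (0, 6), (0, 7), (1, 0), (1, 1), (1, 2), (1, 3), (1, 4), (1, 5), (1, 6), (1, 7), (2, 0), (2, 1), (2, 2), (2, 3), (2, 4), (2, 5), (2, 6), (2, 7), (3, 0), (3, 1), (3, 2), (3, 3), (3, 4), (3, 5), (3, 6), (3, 7)]

Answer: 32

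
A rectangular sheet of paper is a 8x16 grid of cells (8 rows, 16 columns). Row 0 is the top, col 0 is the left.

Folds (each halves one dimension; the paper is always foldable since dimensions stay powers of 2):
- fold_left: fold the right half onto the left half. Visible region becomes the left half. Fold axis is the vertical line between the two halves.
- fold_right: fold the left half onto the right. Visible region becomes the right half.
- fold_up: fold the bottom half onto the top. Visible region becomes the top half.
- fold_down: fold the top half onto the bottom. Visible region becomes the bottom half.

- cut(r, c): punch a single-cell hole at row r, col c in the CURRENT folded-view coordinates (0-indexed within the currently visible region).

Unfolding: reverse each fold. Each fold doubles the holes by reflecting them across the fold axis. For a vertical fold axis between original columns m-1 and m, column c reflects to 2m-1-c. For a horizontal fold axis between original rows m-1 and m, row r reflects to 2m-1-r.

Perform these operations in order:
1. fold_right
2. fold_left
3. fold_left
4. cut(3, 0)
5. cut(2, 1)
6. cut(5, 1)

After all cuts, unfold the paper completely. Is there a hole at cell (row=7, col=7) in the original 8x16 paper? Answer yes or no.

Answer: no

Derivation:
Op 1 fold_right: fold axis v@8; visible region now rows[0,8) x cols[8,16) = 8x8
Op 2 fold_left: fold axis v@12; visible region now rows[0,8) x cols[8,12) = 8x4
Op 3 fold_left: fold axis v@10; visible region now rows[0,8) x cols[8,10) = 8x2
Op 4 cut(3, 0): punch at orig (3,8); cuts so far [(3, 8)]; region rows[0,8) x cols[8,10) = 8x2
Op 5 cut(2, 1): punch at orig (2,9); cuts so far [(2, 9), (3, 8)]; region rows[0,8) x cols[8,10) = 8x2
Op 6 cut(5, 1): punch at orig (5,9); cuts so far [(2, 9), (3, 8), (5, 9)]; region rows[0,8) x cols[8,10) = 8x2
Unfold 1 (reflect across v@10): 6 holes -> [(2, 9), (2, 10), (3, 8), (3, 11), (5, 9), (5, 10)]
Unfold 2 (reflect across v@12): 12 holes -> [(2, 9), (2, 10), (2, 13), (2, 14), (3, 8), (3, 11), (3, 12), (3, 15), (5, 9), (5, 10), (5, 13), (5, 14)]
Unfold 3 (reflect across v@8): 24 holes -> [(2, 1), (2, 2), (2, 5), (2, 6), (2, 9), (2, 10), (2, 13), (2, 14), (3, 0), (3, 3), (3, 4), (3, 7), (3, 8), (3, 11), (3, 12), (3, 15), (5, 1), (5, 2), (5, 5), (5, 6), (5, 9), (5, 10), (5, 13), (5, 14)]
Holes: [(2, 1), (2, 2), (2, 5), (2, 6), (2, 9), (2, 10), (2, 13), (2, 14), (3, 0), (3, 3), (3, 4), (3, 7), (3, 8), (3, 11), (3, 12), (3, 15), (5, 1), (5, 2), (5, 5), (5, 6), (5, 9), (5, 10), (5, 13), (5, 14)]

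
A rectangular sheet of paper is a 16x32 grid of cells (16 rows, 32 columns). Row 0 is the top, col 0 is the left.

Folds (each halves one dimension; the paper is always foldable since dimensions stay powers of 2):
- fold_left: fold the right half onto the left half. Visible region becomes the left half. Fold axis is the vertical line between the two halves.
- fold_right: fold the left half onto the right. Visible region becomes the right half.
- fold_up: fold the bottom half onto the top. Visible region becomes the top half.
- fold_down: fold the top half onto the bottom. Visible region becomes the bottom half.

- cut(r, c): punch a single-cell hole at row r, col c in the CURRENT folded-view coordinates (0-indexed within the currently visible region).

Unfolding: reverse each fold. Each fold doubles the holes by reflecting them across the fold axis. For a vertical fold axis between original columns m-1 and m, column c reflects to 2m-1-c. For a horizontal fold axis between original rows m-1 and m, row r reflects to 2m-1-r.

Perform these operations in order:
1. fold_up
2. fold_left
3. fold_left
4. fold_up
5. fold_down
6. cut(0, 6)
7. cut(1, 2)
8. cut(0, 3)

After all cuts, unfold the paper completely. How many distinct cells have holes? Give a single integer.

Op 1 fold_up: fold axis h@8; visible region now rows[0,8) x cols[0,32) = 8x32
Op 2 fold_left: fold axis v@16; visible region now rows[0,8) x cols[0,16) = 8x16
Op 3 fold_left: fold axis v@8; visible region now rows[0,8) x cols[0,8) = 8x8
Op 4 fold_up: fold axis h@4; visible region now rows[0,4) x cols[0,8) = 4x8
Op 5 fold_down: fold axis h@2; visible region now rows[2,4) x cols[0,8) = 2x8
Op 6 cut(0, 6): punch at orig (2,6); cuts so far [(2, 6)]; region rows[2,4) x cols[0,8) = 2x8
Op 7 cut(1, 2): punch at orig (3,2); cuts so far [(2, 6), (3, 2)]; region rows[2,4) x cols[0,8) = 2x8
Op 8 cut(0, 3): punch at orig (2,3); cuts so far [(2, 3), (2, 6), (3, 2)]; region rows[2,4) x cols[0,8) = 2x8
Unfold 1 (reflect across h@2): 6 holes -> [(0, 2), (1, 3), (1, 6), (2, 3), (2, 6), (3, 2)]
Unfold 2 (reflect across h@4): 12 holes -> [(0, 2), (1, 3), (1, 6), (2, 3), (2, 6), (3, 2), (4, 2), (5, 3), (5, 6), (6, 3), (6, 6), (7, 2)]
Unfold 3 (reflect across v@8): 24 holes -> [(0, 2), (0, 13), (1, 3), (1, 6), (1, 9), (1, 12), (2, 3), (2, 6), (2, 9), (2, 12), (3, 2), (3, 13), (4, 2), (4, 13), (5, 3), (5, 6), (5, 9), (5, 12), (6, 3), (6, 6), (6, 9), (6, 12), (7, 2), (7, 13)]
Unfold 4 (reflect across v@16): 48 holes -> [(0, 2), (0, 13), (0, 18), (0, 29), (1, 3), (1, 6), (1, 9), (1, 12), (1, 19), (1, 22), (1, 25), (1, 28), (2, 3), (2, 6), (2, 9), (2, 12), (2, 19), (2, 22), (2, 25), (2, 28), (3, 2), (3, 13), (3, 18), (3, 29), (4, 2), (4, 13), (4, 18), (4, 29), (5, 3), (5, 6), (5, 9), (5, 12), (5, 19), (5, 22), (5, 25), (5, 28), (6, 3), (6, 6), (6, 9), (6, 12), (6, 19), (6, 22), (6, 25), (6, 28), (7, 2), (7, 13), (7, 18), (7, 29)]
Unfold 5 (reflect across h@8): 96 holes -> [(0, 2), (0, 13), (0, 18), (0, 29), (1, 3), (1, 6), (1, 9), (1, 12), (1, 19), (1, 22), (1, 25), (1, 28), (2, 3), (2, 6), (2, 9), (2, 12), (2, 19), (2, 22), (2, 25), (2, 28), (3, 2), (3, 13), (3, 18), (3, 29), (4, 2), (4, 13), (4, 18), (4, 29), (5, 3), (5, 6), (5, 9), (5, 12), (5, 19), (5, 22), (5, 25), (5, 28), (6, 3), (6, 6), (6, 9), (6, 12), (6, 19), (6, 22), (6, 25), (6, 28), (7, 2), (7, 13), (7, 18), (7, 29), (8, 2), (8, 13), (8, 18), (8, 29), (9, 3), (9, 6), (9, 9), (9, 12), (9, 19), (9, 22), (9, 25), (9, 28), (10, 3), (10, 6), (10, 9), (10, 12), (10, 19), (10, 22), (10, 25), (10, 28), (11, 2), (11, 13), (11, 18), (11, 29), (12, 2), (12, 13), (12, 18), (12, 29), (13, 3), (13, 6), (13, 9), (13, 12), (13, 19), (13, 22), (13, 25), (13, 28), (14, 3), (14, 6), (14, 9), (14, 12), (14, 19), (14, 22), (14, 25), (14, 28), (15, 2), (15, 13), (15, 18), (15, 29)]

Answer: 96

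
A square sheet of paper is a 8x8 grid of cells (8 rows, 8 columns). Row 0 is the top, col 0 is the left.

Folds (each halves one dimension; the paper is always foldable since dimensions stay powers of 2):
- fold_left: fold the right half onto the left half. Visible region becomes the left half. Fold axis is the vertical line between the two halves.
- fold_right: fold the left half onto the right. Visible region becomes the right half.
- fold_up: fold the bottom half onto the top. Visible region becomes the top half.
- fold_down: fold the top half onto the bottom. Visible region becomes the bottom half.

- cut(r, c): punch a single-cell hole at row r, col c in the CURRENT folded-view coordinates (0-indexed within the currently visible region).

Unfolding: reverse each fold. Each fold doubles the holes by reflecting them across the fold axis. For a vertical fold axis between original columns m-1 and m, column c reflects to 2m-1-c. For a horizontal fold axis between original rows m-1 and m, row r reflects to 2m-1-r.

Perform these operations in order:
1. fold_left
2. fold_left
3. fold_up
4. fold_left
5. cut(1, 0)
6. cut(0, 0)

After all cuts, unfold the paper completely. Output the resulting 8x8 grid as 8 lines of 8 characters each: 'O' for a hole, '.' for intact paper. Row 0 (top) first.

Op 1 fold_left: fold axis v@4; visible region now rows[0,8) x cols[0,4) = 8x4
Op 2 fold_left: fold axis v@2; visible region now rows[0,8) x cols[0,2) = 8x2
Op 3 fold_up: fold axis h@4; visible region now rows[0,4) x cols[0,2) = 4x2
Op 4 fold_left: fold axis v@1; visible region now rows[0,4) x cols[0,1) = 4x1
Op 5 cut(1, 0): punch at orig (1,0); cuts so far [(1, 0)]; region rows[0,4) x cols[0,1) = 4x1
Op 6 cut(0, 0): punch at orig (0,0); cuts so far [(0, 0), (1, 0)]; region rows[0,4) x cols[0,1) = 4x1
Unfold 1 (reflect across v@1): 4 holes -> [(0, 0), (0, 1), (1, 0), (1, 1)]
Unfold 2 (reflect across h@4): 8 holes -> [(0, 0), (0, 1), (1, 0), (1, 1), (6, 0), (6, 1), (7, 0), (7, 1)]
Unfold 3 (reflect across v@2): 16 holes -> [(0, 0), (0, 1), (0, 2), (0, 3), (1, 0), (1, 1), (1, 2), (1, 3), (6, 0), (6, 1), (6, 2), (6, 3), (7, 0), (7, 1), (7, 2), (7, 3)]
Unfold 4 (reflect across v@4): 32 holes -> [(0, 0), (0, 1), (0, 2), (0, 3), (0, 4), (0, 5), (0, 6), (0, 7), (1, 0), (1, 1), (1, 2), (1, 3), (1, 4), (1, 5), (1, 6), (1, 7), (6, 0), (6, 1), (6, 2), (6, 3), (6, 4), (6, 5), (6, 6), (6, 7), (7, 0), (7, 1), (7, 2), (7, 3), (7, 4), (7, 5), (7, 6), (7, 7)]

Answer: OOOOOOOO
OOOOOOOO
........
........
........
........
OOOOOOOO
OOOOOOOO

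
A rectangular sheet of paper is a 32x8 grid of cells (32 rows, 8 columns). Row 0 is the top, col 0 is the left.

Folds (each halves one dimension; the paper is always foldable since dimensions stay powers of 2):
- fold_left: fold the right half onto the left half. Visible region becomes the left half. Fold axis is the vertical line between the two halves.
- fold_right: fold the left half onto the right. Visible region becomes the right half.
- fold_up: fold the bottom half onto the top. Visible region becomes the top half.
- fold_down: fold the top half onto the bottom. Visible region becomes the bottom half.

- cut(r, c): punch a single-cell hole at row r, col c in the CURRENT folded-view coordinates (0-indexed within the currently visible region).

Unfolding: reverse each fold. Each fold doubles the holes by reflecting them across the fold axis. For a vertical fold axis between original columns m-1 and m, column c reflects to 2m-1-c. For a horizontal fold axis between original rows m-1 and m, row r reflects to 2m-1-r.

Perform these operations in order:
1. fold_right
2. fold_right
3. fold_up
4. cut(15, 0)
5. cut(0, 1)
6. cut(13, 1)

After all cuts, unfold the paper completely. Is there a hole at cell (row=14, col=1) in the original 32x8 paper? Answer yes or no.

Op 1 fold_right: fold axis v@4; visible region now rows[0,32) x cols[4,8) = 32x4
Op 2 fold_right: fold axis v@6; visible region now rows[0,32) x cols[6,8) = 32x2
Op 3 fold_up: fold axis h@16; visible region now rows[0,16) x cols[6,8) = 16x2
Op 4 cut(15, 0): punch at orig (15,6); cuts so far [(15, 6)]; region rows[0,16) x cols[6,8) = 16x2
Op 5 cut(0, 1): punch at orig (0,7); cuts so far [(0, 7), (15, 6)]; region rows[0,16) x cols[6,8) = 16x2
Op 6 cut(13, 1): punch at orig (13,7); cuts so far [(0, 7), (13, 7), (15, 6)]; region rows[0,16) x cols[6,8) = 16x2
Unfold 1 (reflect across h@16): 6 holes -> [(0, 7), (13, 7), (15, 6), (16, 6), (18, 7), (31, 7)]
Unfold 2 (reflect across v@6): 12 holes -> [(0, 4), (0, 7), (13, 4), (13, 7), (15, 5), (15, 6), (16, 5), (16, 6), (18, 4), (18, 7), (31, 4), (31, 7)]
Unfold 3 (reflect across v@4): 24 holes -> [(0, 0), (0, 3), (0, 4), (0, 7), (13, 0), (13, 3), (13, 4), (13, 7), (15, 1), (15, 2), (15, 5), (15, 6), (16, 1), (16, 2), (16, 5), (16, 6), (18, 0), (18, 3), (18, 4), (18, 7), (31, 0), (31, 3), (31, 4), (31, 7)]
Holes: [(0, 0), (0, 3), (0, 4), (0, 7), (13, 0), (13, 3), (13, 4), (13, 7), (15, 1), (15, 2), (15, 5), (15, 6), (16, 1), (16, 2), (16, 5), (16, 6), (18, 0), (18, 3), (18, 4), (18, 7), (31, 0), (31, 3), (31, 4), (31, 7)]

Answer: no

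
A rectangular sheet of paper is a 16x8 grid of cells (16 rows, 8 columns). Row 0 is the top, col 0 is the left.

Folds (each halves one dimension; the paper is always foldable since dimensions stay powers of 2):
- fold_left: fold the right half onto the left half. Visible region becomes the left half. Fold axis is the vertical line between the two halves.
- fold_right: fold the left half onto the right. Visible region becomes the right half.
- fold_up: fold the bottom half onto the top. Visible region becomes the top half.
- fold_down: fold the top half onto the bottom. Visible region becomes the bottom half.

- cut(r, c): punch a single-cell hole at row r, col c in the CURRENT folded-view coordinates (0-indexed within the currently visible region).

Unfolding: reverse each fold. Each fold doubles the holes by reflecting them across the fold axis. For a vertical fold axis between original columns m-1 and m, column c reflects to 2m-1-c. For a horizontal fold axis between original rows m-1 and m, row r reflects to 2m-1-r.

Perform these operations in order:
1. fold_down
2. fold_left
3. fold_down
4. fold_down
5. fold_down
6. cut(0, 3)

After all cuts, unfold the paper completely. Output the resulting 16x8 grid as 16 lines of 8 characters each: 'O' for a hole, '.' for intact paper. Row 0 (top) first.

Op 1 fold_down: fold axis h@8; visible region now rows[8,16) x cols[0,8) = 8x8
Op 2 fold_left: fold axis v@4; visible region now rows[8,16) x cols[0,4) = 8x4
Op 3 fold_down: fold axis h@12; visible region now rows[12,16) x cols[0,4) = 4x4
Op 4 fold_down: fold axis h@14; visible region now rows[14,16) x cols[0,4) = 2x4
Op 5 fold_down: fold axis h@15; visible region now rows[15,16) x cols[0,4) = 1x4
Op 6 cut(0, 3): punch at orig (15,3); cuts so far [(15, 3)]; region rows[15,16) x cols[0,4) = 1x4
Unfold 1 (reflect across h@15): 2 holes -> [(14, 3), (15, 3)]
Unfold 2 (reflect across h@14): 4 holes -> [(12, 3), (13, 3), (14, 3), (15, 3)]
Unfold 3 (reflect across h@12): 8 holes -> [(8, 3), (9, 3), (10, 3), (11, 3), (12, 3), (13, 3), (14, 3), (15, 3)]
Unfold 4 (reflect across v@4): 16 holes -> [(8, 3), (8, 4), (9, 3), (9, 4), (10, 3), (10, 4), (11, 3), (11, 4), (12, 3), (12, 4), (13, 3), (13, 4), (14, 3), (14, 4), (15, 3), (15, 4)]
Unfold 5 (reflect across h@8): 32 holes -> [(0, 3), (0, 4), (1, 3), (1, 4), (2, 3), (2, 4), (3, 3), (3, 4), (4, 3), (4, 4), (5, 3), (5, 4), (6, 3), (6, 4), (7, 3), (7, 4), (8, 3), (8, 4), (9, 3), (9, 4), (10, 3), (10, 4), (11, 3), (11, 4), (12, 3), (12, 4), (13, 3), (13, 4), (14, 3), (14, 4), (15, 3), (15, 4)]

Answer: ...OO...
...OO...
...OO...
...OO...
...OO...
...OO...
...OO...
...OO...
...OO...
...OO...
...OO...
...OO...
...OO...
...OO...
...OO...
...OO...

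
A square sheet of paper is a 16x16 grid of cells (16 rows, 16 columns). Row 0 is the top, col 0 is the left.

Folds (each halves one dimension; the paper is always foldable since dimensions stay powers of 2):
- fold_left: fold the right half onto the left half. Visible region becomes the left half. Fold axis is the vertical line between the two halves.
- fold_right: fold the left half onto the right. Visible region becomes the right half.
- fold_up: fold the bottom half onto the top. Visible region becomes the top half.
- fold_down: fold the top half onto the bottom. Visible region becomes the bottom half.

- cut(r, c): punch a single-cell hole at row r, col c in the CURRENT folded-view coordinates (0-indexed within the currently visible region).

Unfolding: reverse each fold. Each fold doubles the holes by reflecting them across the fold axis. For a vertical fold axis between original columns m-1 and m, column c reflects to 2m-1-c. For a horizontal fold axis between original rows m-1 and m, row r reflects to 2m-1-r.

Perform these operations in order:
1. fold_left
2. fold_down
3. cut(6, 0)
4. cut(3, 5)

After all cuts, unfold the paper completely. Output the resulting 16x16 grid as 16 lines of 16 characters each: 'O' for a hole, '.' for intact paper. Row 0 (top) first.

Op 1 fold_left: fold axis v@8; visible region now rows[0,16) x cols[0,8) = 16x8
Op 2 fold_down: fold axis h@8; visible region now rows[8,16) x cols[0,8) = 8x8
Op 3 cut(6, 0): punch at orig (14,0); cuts so far [(14, 0)]; region rows[8,16) x cols[0,8) = 8x8
Op 4 cut(3, 5): punch at orig (11,5); cuts so far [(11, 5), (14, 0)]; region rows[8,16) x cols[0,8) = 8x8
Unfold 1 (reflect across h@8): 4 holes -> [(1, 0), (4, 5), (11, 5), (14, 0)]
Unfold 2 (reflect across v@8): 8 holes -> [(1, 0), (1, 15), (4, 5), (4, 10), (11, 5), (11, 10), (14, 0), (14, 15)]

Answer: ................
O..............O
................
................
.....O....O.....
................
................
................
................
................
................
.....O....O.....
................
................
O..............O
................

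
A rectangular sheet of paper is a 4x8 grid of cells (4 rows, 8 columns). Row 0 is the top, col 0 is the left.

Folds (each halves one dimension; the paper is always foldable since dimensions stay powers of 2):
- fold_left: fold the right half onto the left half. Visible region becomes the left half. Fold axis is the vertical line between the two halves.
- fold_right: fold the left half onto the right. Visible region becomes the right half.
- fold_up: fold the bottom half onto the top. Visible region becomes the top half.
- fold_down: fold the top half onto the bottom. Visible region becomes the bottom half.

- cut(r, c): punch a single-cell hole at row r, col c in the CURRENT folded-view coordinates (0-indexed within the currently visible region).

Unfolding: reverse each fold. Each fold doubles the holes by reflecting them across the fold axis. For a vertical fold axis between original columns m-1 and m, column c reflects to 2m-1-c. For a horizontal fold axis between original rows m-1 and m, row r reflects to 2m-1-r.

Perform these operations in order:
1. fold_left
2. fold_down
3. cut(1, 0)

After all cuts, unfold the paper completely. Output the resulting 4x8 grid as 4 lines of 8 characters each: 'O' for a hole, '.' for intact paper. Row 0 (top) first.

Op 1 fold_left: fold axis v@4; visible region now rows[0,4) x cols[0,4) = 4x4
Op 2 fold_down: fold axis h@2; visible region now rows[2,4) x cols[0,4) = 2x4
Op 3 cut(1, 0): punch at orig (3,0); cuts so far [(3, 0)]; region rows[2,4) x cols[0,4) = 2x4
Unfold 1 (reflect across h@2): 2 holes -> [(0, 0), (3, 0)]
Unfold 2 (reflect across v@4): 4 holes -> [(0, 0), (0, 7), (3, 0), (3, 7)]

Answer: O......O
........
........
O......O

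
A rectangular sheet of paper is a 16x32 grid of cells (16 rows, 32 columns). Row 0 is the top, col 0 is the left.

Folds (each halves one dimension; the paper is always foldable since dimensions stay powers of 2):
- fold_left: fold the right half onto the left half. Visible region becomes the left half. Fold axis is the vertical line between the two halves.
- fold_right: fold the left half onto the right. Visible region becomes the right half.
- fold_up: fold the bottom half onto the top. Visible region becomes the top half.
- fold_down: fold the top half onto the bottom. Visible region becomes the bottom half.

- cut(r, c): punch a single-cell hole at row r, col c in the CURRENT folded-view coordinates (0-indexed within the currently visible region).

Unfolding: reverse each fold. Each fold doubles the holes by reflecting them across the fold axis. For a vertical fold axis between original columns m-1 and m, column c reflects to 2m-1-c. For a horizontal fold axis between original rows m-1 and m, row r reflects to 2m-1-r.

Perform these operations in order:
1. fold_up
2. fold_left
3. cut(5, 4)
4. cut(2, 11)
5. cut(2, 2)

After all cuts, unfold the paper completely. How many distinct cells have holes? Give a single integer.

Answer: 12

Derivation:
Op 1 fold_up: fold axis h@8; visible region now rows[0,8) x cols[0,32) = 8x32
Op 2 fold_left: fold axis v@16; visible region now rows[0,8) x cols[0,16) = 8x16
Op 3 cut(5, 4): punch at orig (5,4); cuts so far [(5, 4)]; region rows[0,8) x cols[0,16) = 8x16
Op 4 cut(2, 11): punch at orig (2,11); cuts so far [(2, 11), (5, 4)]; region rows[0,8) x cols[0,16) = 8x16
Op 5 cut(2, 2): punch at orig (2,2); cuts so far [(2, 2), (2, 11), (5, 4)]; region rows[0,8) x cols[0,16) = 8x16
Unfold 1 (reflect across v@16): 6 holes -> [(2, 2), (2, 11), (2, 20), (2, 29), (5, 4), (5, 27)]
Unfold 2 (reflect across h@8): 12 holes -> [(2, 2), (2, 11), (2, 20), (2, 29), (5, 4), (5, 27), (10, 4), (10, 27), (13, 2), (13, 11), (13, 20), (13, 29)]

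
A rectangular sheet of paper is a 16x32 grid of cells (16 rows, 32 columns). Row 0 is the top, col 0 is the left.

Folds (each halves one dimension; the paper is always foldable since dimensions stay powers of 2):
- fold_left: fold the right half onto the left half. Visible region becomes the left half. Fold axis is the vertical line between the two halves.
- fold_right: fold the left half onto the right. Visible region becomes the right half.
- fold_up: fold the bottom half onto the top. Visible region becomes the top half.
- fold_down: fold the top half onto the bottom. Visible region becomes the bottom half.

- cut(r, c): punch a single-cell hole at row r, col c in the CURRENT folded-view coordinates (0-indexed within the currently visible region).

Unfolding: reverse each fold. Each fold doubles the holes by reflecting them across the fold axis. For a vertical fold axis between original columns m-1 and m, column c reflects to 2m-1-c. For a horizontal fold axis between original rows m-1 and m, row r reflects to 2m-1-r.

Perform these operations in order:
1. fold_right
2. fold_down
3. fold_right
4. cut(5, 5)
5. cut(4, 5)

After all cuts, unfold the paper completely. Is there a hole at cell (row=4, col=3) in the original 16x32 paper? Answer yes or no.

Answer: no

Derivation:
Op 1 fold_right: fold axis v@16; visible region now rows[0,16) x cols[16,32) = 16x16
Op 2 fold_down: fold axis h@8; visible region now rows[8,16) x cols[16,32) = 8x16
Op 3 fold_right: fold axis v@24; visible region now rows[8,16) x cols[24,32) = 8x8
Op 4 cut(5, 5): punch at orig (13,29); cuts so far [(13, 29)]; region rows[8,16) x cols[24,32) = 8x8
Op 5 cut(4, 5): punch at orig (12,29); cuts so far [(12, 29), (13, 29)]; region rows[8,16) x cols[24,32) = 8x8
Unfold 1 (reflect across v@24): 4 holes -> [(12, 18), (12, 29), (13, 18), (13, 29)]
Unfold 2 (reflect across h@8): 8 holes -> [(2, 18), (2, 29), (3, 18), (3, 29), (12, 18), (12, 29), (13, 18), (13, 29)]
Unfold 3 (reflect across v@16): 16 holes -> [(2, 2), (2, 13), (2, 18), (2, 29), (3, 2), (3, 13), (3, 18), (3, 29), (12, 2), (12, 13), (12, 18), (12, 29), (13, 2), (13, 13), (13, 18), (13, 29)]
Holes: [(2, 2), (2, 13), (2, 18), (2, 29), (3, 2), (3, 13), (3, 18), (3, 29), (12, 2), (12, 13), (12, 18), (12, 29), (13, 2), (13, 13), (13, 18), (13, 29)]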